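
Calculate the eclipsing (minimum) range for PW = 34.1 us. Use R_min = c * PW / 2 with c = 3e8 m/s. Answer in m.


R_min = 3e8 * 34.1e-6 / 2 = 5115.0 m

5115.0 m


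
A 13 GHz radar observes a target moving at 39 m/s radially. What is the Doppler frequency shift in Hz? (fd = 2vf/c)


fd = 2 * 39 * 13000000000.0 / 3e8 = 3380.0 Hz

3380.0 Hz


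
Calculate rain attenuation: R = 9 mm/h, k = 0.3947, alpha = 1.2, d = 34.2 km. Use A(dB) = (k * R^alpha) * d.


gamma = 0.3947 * 9^1.2 = 5.512621 dB/km
A = 5.512621 * 34.2 = 188.53 dB

188.53 dB


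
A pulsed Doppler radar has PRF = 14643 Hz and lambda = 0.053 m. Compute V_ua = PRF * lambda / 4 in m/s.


V_ua = 14643 * 0.053 / 4 = 194.0 m/s

194.0 m/s


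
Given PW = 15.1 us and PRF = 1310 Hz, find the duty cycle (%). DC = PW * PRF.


DC = 15.1e-6 * 1310 * 100 = 1.98%

1.98%


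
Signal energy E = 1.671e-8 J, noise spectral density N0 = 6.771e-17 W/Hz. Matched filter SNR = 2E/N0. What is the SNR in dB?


SNR_lin = 2 * 1.671e-8 / 6.771e-17 = 4.936e8
SNR_dB = 10*log10(4.936e8) = 86.9 dB

86.9 dB


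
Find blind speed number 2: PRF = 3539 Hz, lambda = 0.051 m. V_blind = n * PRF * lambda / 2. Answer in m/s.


V_blind = 2 * 3539 * 0.051 / 2 = 180.5 m/s

180.5 m/s


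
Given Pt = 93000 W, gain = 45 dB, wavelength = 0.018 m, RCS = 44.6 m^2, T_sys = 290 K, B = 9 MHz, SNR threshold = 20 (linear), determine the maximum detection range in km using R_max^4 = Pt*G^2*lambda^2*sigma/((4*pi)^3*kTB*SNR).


G_lin = 10^(45/10) = 31622.776602
R^4 = 93000 * 31622.776602^2 * 0.018^2 * 44.6 / ((4*pi)^3 * 1.38e-23 * 290 * 9000000.0 * 20)
R^4 = 9.40121e20 m^4
R_max = (9.40121e20)^(1/4) = 175103.9 m = 175.1 km

175.1 km


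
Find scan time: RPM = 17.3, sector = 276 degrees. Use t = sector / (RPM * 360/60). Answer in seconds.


t = 276 / (17.3 * 360) * 60 = 2.66 s

2.66 s


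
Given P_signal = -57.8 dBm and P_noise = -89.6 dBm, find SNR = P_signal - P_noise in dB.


SNR = -57.8 - (-89.6) = 31.8 dB

31.8 dB


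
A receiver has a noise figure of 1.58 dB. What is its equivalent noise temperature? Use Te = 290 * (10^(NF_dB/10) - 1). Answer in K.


NF_lin = 10^(1.58/10) = 1.438799
Te = 290 * (1.438799 - 1) = 127.3 K

127.3 K


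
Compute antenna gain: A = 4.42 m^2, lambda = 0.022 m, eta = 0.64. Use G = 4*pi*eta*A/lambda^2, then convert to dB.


G_linear = 4*pi*0.64*4.42/0.022^2 = 73445.76
G_dB = 10*log10(73445.76) = 48.7 dB

48.7 dB


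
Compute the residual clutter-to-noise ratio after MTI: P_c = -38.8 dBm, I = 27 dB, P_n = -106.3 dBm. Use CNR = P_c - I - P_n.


CNR = -38.8 - 27 - (-106.3) = 40.5 dB

40.5 dB


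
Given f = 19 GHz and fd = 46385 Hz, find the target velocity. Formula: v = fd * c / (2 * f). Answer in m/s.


v = 46385 * 3e8 / (2 * 19000000000.0) = 366.2 m/s

366.2 m/s


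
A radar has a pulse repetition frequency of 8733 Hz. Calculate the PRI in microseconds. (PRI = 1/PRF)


PRI = 1/8733 = 0.0001145082 s = 114.5 us

114.5 us


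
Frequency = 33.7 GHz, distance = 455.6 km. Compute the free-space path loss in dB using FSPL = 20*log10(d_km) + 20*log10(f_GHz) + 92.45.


20*log10(455.6) = 53.17
20*log10(33.7) = 30.55
FSPL = 176.2 dB

176.2 dB


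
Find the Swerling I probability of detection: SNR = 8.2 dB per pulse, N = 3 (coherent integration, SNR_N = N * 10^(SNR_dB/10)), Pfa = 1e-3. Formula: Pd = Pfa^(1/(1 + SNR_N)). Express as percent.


SNR_lin = 10^(8.2/10) = 6.60693
SNR_N = 3 * 6.60693 = 19.82079
1/(1 + SNR_N) = 1/20.82079 = 0.0480289
Pd = (1e-3)^0.0480289 = 0.71765
Pd = 71.8%

71.8%


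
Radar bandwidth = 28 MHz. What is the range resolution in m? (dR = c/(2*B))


dR = 3e8 / (2 * 28000000.0) = 5.36 m

5.36 m


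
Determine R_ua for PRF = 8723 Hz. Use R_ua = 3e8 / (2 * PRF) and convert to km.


R_ua = 3e8 / (2 * 8723) = 17195.9 m = 17.2 km

17.2 km


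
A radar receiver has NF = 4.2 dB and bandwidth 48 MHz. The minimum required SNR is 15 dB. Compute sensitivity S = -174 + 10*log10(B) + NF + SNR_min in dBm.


10*log10(48000000.0) = 76.81
S = -174 + 76.81 + 4.2 + 15 = -78.0 dBm

-78.0 dBm


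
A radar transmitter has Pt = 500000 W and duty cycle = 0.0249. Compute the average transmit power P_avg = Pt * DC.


P_avg = 500000 * 0.0249 = 12450.0 W

12450.0 W


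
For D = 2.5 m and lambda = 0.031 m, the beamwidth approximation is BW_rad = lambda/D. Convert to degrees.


BW_rad = 0.031 / 2.5 = 0.0124
BW_deg = 0.71 degrees

0.71 degrees


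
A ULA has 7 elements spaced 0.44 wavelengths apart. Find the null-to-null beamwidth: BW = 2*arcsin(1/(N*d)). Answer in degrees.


1/(N*d) = 1/(7*0.44) = 0.324675
BW = 2*arcsin(0.324675) = 37.9 degrees

37.9 degrees


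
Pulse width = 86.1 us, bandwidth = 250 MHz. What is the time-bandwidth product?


TBP = 86.1 * 250 = 21525.0

21525.0


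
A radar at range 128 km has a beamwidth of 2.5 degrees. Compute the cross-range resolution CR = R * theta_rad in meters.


BW_rad = 0.043633231
CR = 128000 * 0.043633231 = 5585.1 m

5585.1 m


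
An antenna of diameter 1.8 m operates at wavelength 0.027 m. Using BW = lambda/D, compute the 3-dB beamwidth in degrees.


BW_rad = 0.027 / 1.8 = 0.015
BW_deg = 0.86 degrees

0.86 degrees


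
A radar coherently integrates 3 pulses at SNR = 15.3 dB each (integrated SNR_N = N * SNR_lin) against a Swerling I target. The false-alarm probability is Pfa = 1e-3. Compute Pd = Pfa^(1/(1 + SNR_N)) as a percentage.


SNR_lin = 10^(15.3/10) = 33.88442
SNR_N = 3 * 33.88442 = 101.65326
1/(1 + SNR_N) = 1/102.65326 = 0.0097415
Pd = (1e-3)^0.0097415 = 0.93492
Pd = 93.5%

93.5%


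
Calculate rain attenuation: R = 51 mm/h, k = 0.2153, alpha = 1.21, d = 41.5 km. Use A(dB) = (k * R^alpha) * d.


gamma = 0.2153 * 51^1.21 = 25.072864 dB/km
A = 25.072864 * 41.5 = 1040.52 dB

1040.52 dB


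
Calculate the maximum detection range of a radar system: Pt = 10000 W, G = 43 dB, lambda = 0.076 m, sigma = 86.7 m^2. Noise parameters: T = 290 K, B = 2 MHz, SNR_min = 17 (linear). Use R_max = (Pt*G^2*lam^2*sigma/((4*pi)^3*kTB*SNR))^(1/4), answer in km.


G_lin = 10^(43/10) = 19952.62315
R^4 = 10000 * 19952.62315^2 * 0.076^2 * 86.7 / ((4*pi)^3 * 1.38e-23 * 290 * 2000000.0 * 17)
R^4 = 7.38347e21 m^4
R_max = (7.38347e21)^(1/4) = 293133.3 m = 293.1 km

293.1 km


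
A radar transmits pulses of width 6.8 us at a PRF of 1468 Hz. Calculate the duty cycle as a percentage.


DC = 6.8e-6 * 1468 * 100 = 1.0%

1.0%


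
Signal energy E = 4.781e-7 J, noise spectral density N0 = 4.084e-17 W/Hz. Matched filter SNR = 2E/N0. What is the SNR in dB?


SNR_lin = 2 * 4.781e-7 / 4.084e-17 = 2.341e10
SNR_dB = 10*log10(2.341e10) = 103.7 dB

103.7 dB


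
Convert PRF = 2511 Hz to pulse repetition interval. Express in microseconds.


PRI = 1/2511 = 0.0003982477 s = 398.2 us

398.2 us


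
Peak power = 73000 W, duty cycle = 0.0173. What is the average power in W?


P_avg = 73000 * 0.0173 = 1262.9 W

1262.9 W


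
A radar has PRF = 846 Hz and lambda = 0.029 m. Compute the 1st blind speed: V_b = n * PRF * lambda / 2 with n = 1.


V_blind = 1 * 846 * 0.029 / 2 = 12.3 m/s

12.3 m/s


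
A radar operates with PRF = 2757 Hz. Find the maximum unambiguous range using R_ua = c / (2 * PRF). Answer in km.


R_ua = 3e8 / (2 * 2757) = 54407.0 m = 54.4 km

54.4 km


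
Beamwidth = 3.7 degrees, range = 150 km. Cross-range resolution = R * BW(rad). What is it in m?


BW_rad = 0.064577182
CR = 150000 * 0.064577182 = 9686.6 m

9686.6 m


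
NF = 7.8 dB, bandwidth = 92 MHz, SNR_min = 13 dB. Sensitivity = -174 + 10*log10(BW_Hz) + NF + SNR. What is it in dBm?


10*log10(92000000.0) = 79.64
S = -174 + 79.64 + 7.8 + 13 = -73.6 dBm

-73.6 dBm


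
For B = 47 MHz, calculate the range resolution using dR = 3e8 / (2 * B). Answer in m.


dR = 3e8 / (2 * 47000000.0) = 3.19 m

3.19 m


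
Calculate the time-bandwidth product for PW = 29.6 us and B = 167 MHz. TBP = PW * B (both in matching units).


TBP = 29.6 * 167 = 4943.2

4943.2


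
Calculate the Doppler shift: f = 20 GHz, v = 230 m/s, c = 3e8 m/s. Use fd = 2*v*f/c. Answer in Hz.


fd = 2 * 230 * 20000000000.0 / 3e8 = 30666.7 Hz

30666.7 Hz


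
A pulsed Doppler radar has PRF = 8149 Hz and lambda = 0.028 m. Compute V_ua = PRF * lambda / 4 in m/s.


V_ua = 8149 * 0.028 / 4 = 57.0 m/s

57.0 m/s


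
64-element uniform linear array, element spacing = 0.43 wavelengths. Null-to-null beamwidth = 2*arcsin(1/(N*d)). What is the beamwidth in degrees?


1/(N*d) = 1/(64*0.43) = 0.036337
BW = 2*arcsin(0.036337) = 4.2 degrees

4.2 degrees


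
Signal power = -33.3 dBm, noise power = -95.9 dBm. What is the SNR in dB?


SNR = -33.3 - (-95.9) = 62.6 dB

62.6 dB


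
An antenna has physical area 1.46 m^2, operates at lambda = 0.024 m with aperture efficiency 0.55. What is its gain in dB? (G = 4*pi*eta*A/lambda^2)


G_linear = 4*pi*0.55*1.46/0.024^2 = 17518.74
G_dB = 10*log10(17518.74) = 42.4 dB

42.4 dB


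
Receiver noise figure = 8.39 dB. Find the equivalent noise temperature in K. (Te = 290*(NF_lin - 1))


NF_lin = 10^(8.39/10) = 6.902398
Te = 290 * (6.902398 - 1) = 1711.7 K

1711.7 K


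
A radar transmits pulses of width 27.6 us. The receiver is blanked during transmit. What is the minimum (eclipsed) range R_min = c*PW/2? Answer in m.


R_min = 3e8 * 27.6e-6 / 2 = 4140.0 m

4140.0 m


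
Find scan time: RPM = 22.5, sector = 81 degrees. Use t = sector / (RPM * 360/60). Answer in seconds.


t = 81 / (22.5 * 360) * 60 = 0.6 s

0.6 s


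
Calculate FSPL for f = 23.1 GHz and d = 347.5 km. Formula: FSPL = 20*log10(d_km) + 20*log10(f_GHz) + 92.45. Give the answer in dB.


20*log10(347.5) = 50.82
20*log10(23.1) = 27.27
FSPL = 170.5 dB

170.5 dB


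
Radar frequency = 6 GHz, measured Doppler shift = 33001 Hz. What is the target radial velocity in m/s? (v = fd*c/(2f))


v = 33001 * 3e8 / (2 * 6000000000.0) = 825.0 m/s

825.0 m/s


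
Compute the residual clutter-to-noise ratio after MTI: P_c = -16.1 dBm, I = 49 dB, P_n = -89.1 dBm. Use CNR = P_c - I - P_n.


CNR = -16.1 - 49 - (-89.1) = 24.0 dB

24.0 dB


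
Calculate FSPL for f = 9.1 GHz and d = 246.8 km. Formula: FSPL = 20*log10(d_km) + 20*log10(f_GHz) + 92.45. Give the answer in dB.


20*log10(246.8) = 47.85
20*log10(9.1) = 19.18
FSPL = 159.5 dB

159.5 dB


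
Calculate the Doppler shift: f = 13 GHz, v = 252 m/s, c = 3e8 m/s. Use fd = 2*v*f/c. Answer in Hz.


fd = 2 * 252 * 13000000000.0 / 3e8 = 21840.0 Hz

21840.0 Hz


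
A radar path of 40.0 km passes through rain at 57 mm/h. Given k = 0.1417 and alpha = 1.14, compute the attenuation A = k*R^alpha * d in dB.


gamma = 0.1417 * 57^1.14 = 14.225488 dB/km
A = 14.225488 * 40.0 = 569.02 dB

569.02 dB


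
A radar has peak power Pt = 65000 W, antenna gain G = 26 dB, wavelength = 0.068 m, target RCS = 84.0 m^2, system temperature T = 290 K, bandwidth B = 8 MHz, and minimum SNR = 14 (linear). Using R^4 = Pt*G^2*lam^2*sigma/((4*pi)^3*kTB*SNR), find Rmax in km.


G_lin = 10^(26/10) = 398.107171
R^4 = 65000 * 398.107171^2 * 0.068^2 * 84.0 / ((4*pi)^3 * 1.38e-23 * 290 * 8000000.0 * 14)
R^4 = 4.49869e18 m^4
R_max = (4.49869e18)^(1/4) = 46054.4 m = 46.1 km

46.1 km


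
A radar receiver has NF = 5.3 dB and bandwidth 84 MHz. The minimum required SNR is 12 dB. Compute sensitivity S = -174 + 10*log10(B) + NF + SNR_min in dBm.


10*log10(84000000.0) = 79.24
S = -174 + 79.24 + 5.3 + 12 = -77.5 dBm

-77.5 dBm


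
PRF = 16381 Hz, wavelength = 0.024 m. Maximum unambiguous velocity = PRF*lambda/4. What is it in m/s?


V_ua = 16381 * 0.024 / 4 = 98.3 m/s

98.3 m/s


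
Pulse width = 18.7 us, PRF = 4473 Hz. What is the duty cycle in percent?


DC = 18.7e-6 * 4473 * 100 = 8.36%

8.36%


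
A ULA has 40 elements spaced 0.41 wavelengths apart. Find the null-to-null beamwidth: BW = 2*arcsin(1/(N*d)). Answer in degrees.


1/(N*d) = 1/(40*0.41) = 0.060976
BW = 2*arcsin(0.060976) = 7.0 degrees

7.0 degrees


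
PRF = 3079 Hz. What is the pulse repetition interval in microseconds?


PRI = 1/3079 = 0.0003247808 s = 324.8 us

324.8 us


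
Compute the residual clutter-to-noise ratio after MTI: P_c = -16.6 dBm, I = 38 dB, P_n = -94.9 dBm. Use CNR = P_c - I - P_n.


CNR = -16.6 - 38 - (-94.9) = 40.3 dB

40.3 dB


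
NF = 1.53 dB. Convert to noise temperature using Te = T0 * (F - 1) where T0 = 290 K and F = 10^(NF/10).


NF_lin = 10^(1.53/10) = 1.422329
Te = 290 * (1.422329 - 1) = 122.5 K

122.5 K


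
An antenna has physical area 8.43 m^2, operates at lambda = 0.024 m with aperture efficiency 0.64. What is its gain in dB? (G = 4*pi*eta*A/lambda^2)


G_linear = 4*pi*0.64*8.43/0.024^2 = 117705.0
G_dB = 10*log10(117705.0) = 50.7 dB

50.7 dB


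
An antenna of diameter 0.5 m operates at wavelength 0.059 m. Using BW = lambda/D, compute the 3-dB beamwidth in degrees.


BW_rad = 0.059 / 0.5 = 0.118
BW_deg = 6.76 degrees

6.76 degrees


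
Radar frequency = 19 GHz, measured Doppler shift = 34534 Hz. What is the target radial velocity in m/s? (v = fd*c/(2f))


v = 34534 * 3e8 / (2 * 19000000000.0) = 272.6 m/s

272.6 m/s


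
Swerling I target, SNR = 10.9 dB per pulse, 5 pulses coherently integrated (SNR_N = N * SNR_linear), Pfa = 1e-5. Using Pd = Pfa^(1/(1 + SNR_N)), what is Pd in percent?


SNR_lin = 10^(10.9/10) = 12.30269
SNR_N = 5 * 12.30269 = 61.51345
1/(1 + SNR_N) = 1/62.51345 = 0.0159966
Pd = (1e-5)^0.0159966 = 0.8318
Pd = 83.2%

83.2%


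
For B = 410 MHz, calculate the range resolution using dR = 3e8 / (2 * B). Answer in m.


dR = 3e8 / (2 * 410000000.0) = 0.37 m

0.37 m


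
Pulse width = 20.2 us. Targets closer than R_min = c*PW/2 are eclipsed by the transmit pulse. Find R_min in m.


R_min = 3e8 * 20.2e-6 / 2 = 3030.0 m

3030.0 m


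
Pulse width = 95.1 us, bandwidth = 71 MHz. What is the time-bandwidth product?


TBP = 95.1 * 71 = 6752.1

6752.1


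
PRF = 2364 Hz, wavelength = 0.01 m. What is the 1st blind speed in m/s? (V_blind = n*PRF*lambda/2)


V_blind = 1 * 2364 * 0.01 / 2 = 11.8 m/s

11.8 m/s


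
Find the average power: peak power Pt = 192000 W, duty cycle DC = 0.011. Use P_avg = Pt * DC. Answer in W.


P_avg = 192000 * 0.011 = 2112.0 W

2112.0 W


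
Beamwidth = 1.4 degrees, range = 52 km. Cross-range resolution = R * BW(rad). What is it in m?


BW_rad = 0.02443461
CR = 52000 * 0.02443461 = 1270.6 m

1270.6 m


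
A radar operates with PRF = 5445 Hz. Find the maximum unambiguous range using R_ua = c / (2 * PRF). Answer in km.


R_ua = 3e8 / (2 * 5445) = 27548.2 m = 27.5 km

27.5 km


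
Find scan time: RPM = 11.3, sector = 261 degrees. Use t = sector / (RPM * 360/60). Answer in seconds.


t = 261 / (11.3 * 360) * 60 = 3.85 s

3.85 s


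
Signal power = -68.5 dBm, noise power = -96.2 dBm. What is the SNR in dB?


SNR = -68.5 - (-96.2) = 27.7 dB

27.7 dB


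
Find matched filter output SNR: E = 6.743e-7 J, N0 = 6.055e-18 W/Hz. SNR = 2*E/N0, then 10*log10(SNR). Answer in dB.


SNR_lin = 2 * 6.743e-7 / 6.055e-18 = 2.227e11
SNR_dB = 10*log10(2.227e11) = 113.5 dB

113.5 dB


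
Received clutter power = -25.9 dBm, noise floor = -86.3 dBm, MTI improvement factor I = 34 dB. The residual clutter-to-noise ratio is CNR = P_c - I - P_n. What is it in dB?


CNR = -25.9 - 34 - (-86.3) = 26.4 dB

26.4 dB


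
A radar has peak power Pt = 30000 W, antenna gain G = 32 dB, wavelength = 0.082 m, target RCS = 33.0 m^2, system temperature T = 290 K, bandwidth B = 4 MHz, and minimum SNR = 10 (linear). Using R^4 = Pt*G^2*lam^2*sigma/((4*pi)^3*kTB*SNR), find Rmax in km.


G_lin = 10^(32/10) = 1584.893192
R^4 = 30000 * 1584.893192^2 * 0.082^2 * 33.0 / ((4*pi)^3 * 1.38e-23 * 290 * 4000000.0 * 10)
R^4 = 5.26376e19 m^4
R_max = (5.26376e19)^(1/4) = 85177.3 m = 85.2 km

85.2 km


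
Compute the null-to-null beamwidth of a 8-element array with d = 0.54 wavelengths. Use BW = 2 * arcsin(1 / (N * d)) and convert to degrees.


1/(N*d) = 1/(8*0.54) = 0.231481
BW = 2*arcsin(0.231481) = 26.8 degrees

26.8 degrees


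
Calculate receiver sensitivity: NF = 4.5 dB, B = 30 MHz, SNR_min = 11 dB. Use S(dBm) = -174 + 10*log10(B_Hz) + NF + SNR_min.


10*log10(30000000.0) = 74.77
S = -174 + 74.77 + 4.5 + 11 = -83.7 dBm

-83.7 dBm


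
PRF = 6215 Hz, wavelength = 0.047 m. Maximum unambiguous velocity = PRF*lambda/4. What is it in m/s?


V_ua = 6215 * 0.047 / 4 = 73.0 m/s

73.0 m/s


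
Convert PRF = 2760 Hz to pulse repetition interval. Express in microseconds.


PRI = 1/2760 = 0.0003623188 s = 362.3 us

362.3 us


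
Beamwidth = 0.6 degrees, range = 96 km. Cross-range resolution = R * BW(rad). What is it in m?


BW_rad = 0.010471976
CR = 96000 * 0.010471976 = 1005.3 m

1005.3 m


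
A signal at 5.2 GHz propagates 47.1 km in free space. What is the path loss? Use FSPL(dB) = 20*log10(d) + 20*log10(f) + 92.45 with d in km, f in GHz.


20*log10(47.1) = 33.46
20*log10(5.2) = 14.32
FSPL = 140.2 dB

140.2 dB


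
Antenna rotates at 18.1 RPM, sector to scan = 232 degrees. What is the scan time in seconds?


t = 232 / (18.1 * 360) * 60 = 2.14 s

2.14 s


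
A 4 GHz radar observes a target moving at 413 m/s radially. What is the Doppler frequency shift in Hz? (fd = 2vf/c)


fd = 2 * 413 * 4000000000.0 / 3e8 = 11013.3 Hz

11013.3 Hz


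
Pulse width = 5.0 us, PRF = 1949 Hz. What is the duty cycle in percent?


DC = 5.0e-6 * 1949 * 100 = 0.97%

0.97%


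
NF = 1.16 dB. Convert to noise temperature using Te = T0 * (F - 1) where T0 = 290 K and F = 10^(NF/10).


NF_lin = 10^(1.16/10) = 1.306171
Te = 290 * (1.306171 - 1) = 88.8 K

88.8 K


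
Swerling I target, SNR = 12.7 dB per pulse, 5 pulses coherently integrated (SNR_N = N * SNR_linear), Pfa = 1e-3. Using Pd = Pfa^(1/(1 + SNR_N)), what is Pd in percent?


SNR_lin = 10^(12.7/10) = 18.62087
SNR_N = 5 * 18.62087 = 93.10435
1/(1 + SNR_N) = 1/94.10435 = 0.0106265
Pd = (1e-3)^0.0106265 = 0.92922
Pd = 92.9%

92.9%


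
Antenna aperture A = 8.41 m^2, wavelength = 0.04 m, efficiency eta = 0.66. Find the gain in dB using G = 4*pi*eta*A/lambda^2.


G_linear = 4*pi*0.66*8.41/0.04^2 = 43594.31
G_dB = 10*log10(43594.31) = 46.4 dB

46.4 dB


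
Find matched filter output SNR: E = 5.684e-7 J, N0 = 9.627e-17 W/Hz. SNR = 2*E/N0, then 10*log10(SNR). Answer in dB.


SNR_lin = 2 * 5.684e-7 / 9.627e-17 = 1.181e10
SNR_dB = 10*log10(1.181e10) = 100.7 dB

100.7 dB


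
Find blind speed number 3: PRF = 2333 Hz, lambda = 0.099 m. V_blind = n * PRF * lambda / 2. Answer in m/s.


V_blind = 3 * 2333 * 0.099 / 2 = 346.5 m/s

346.5 m/s


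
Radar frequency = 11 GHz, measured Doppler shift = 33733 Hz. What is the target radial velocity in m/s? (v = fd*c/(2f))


v = 33733 * 3e8 / (2 * 11000000000.0) = 460.0 m/s

460.0 m/s


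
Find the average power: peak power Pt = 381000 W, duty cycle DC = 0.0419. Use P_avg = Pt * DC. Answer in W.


P_avg = 381000 * 0.0419 = 15963.9 W

15963.9 W


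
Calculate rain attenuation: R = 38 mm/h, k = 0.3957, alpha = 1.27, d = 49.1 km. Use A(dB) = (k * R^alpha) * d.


gamma = 0.3957 * 38^1.27 = 40.150524 dB/km
A = 40.150524 * 49.1 = 1971.39 dB

1971.39 dB


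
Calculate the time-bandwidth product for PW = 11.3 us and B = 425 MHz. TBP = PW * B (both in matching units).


TBP = 11.3 * 425 = 4802.5

4802.5


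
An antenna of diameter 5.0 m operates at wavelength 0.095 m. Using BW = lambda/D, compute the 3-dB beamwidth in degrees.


BW_rad = 0.095 / 5.0 = 0.019
BW_deg = 1.09 degrees

1.09 degrees


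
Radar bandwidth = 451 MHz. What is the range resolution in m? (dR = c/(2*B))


dR = 3e8 / (2 * 451000000.0) = 0.33 m

0.33 m


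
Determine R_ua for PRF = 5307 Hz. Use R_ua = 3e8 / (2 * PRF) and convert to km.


R_ua = 3e8 / (2 * 5307) = 28264.6 m = 28.3 km

28.3 km


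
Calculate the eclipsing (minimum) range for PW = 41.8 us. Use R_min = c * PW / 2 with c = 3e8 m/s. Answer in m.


R_min = 3e8 * 41.8e-6 / 2 = 6270.0 m

6270.0 m


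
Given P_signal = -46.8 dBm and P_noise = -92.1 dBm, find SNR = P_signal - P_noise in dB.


SNR = -46.8 - (-92.1) = 45.3 dB

45.3 dB


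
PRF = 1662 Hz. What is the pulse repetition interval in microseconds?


PRI = 1/1662 = 0.0006016847 s = 601.7 us

601.7 us


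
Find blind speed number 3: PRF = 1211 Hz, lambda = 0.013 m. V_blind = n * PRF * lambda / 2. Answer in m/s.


V_blind = 3 * 1211 * 0.013 / 2 = 23.6 m/s

23.6 m/s


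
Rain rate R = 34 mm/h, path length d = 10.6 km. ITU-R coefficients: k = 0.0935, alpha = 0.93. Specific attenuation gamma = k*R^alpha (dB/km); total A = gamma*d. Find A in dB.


gamma = 0.0935 * 34^0.93 = 2.483631 dB/km
A = 2.483631 * 10.6 = 26.33 dB

26.33 dB


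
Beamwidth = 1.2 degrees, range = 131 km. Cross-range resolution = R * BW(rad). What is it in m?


BW_rad = 0.020943951
CR = 131000 * 0.020943951 = 2743.7 m

2743.7 m


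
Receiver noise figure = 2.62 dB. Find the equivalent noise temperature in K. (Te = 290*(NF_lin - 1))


NF_lin = 10^(2.62/10) = 1.8281
Te = 290 * (1.8281 - 1) = 240.1 K

240.1 K


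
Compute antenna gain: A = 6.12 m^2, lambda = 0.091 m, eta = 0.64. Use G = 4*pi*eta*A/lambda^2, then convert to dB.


G_linear = 4*pi*0.64*6.12/0.091^2 = 5943.72
G_dB = 10*log10(5943.72) = 37.7 dB

37.7 dB


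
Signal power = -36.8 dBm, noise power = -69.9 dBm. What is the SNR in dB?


SNR = -36.8 - (-69.9) = 33.1 dB

33.1 dB


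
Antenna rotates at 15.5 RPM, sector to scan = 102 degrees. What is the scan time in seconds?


t = 102 / (15.5 * 360) * 60 = 1.1 s

1.1 s


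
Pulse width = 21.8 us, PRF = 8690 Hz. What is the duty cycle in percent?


DC = 21.8e-6 * 8690 * 100 = 18.94%

18.94%


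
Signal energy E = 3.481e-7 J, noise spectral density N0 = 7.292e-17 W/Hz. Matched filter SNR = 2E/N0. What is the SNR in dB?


SNR_lin = 2 * 3.481e-7 / 7.292e-17 = 9.547e9
SNR_dB = 10*log10(9.547e9) = 99.8 dB

99.8 dB


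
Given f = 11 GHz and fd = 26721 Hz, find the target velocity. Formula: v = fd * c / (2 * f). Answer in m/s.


v = 26721 * 3e8 / (2 * 11000000000.0) = 364.4 m/s

364.4 m/s


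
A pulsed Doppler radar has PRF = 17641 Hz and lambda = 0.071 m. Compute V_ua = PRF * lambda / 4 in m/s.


V_ua = 17641 * 0.071 / 4 = 313.1 m/s

313.1 m/s


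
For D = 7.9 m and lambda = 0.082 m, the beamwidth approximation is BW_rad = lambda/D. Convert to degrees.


BW_rad = 0.082 / 7.9 = 0.01038
BW_deg = 0.59 degrees

0.59 degrees


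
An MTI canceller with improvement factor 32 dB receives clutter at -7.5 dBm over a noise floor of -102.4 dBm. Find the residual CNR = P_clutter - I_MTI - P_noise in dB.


CNR = -7.5 - 32 - (-102.4) = 62.9 dB

62.9 dB


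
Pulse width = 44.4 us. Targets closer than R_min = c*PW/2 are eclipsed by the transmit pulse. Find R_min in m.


R_min = 3e8 * 44.4e-6 / 2 = 6660.0 m

6660.0 m


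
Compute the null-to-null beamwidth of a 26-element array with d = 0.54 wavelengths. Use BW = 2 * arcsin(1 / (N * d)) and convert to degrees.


1/(N*d) = 1/(26*0.54) = 0.071225
BW = 2*arcsin(0.071225) = 8.2 degrees

8.2 degrees


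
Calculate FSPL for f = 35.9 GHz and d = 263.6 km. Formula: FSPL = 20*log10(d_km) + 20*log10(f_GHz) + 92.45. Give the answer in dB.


20*log10(263.6) = 48.42
20*log10(35.9) = 31.1
FSPL = 172.0 dB

172.0 dB


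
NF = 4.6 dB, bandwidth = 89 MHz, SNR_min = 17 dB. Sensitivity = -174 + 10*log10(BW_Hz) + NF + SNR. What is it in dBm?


10*log10(89000000.0) = 79.49
S = -174 + 79.49 + 4.6 + 17 = -72.9 dBm

-72.9 dBm


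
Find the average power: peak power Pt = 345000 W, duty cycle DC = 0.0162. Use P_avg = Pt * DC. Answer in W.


P_avg = 345000 * 0.0162 = 5589.0 W

5589.0 W


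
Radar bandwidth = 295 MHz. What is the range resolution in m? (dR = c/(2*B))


dR = 3e8 / (2 * 295000000.0) = 0.51 m

0.51 m


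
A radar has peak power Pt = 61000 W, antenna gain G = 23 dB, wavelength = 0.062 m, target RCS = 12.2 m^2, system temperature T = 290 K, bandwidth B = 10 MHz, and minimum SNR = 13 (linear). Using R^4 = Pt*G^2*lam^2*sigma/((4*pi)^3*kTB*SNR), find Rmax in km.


G_lin = 10^(23/10) = 199.526231
R^4 = 61000 * 199.526231^2 * 0.062^2 * 12.2 / ((4*pi)^3 * 1.38e-23 * 290 * 10000000.0 * 13)
R^4 = 1.10312e17 m^4
R_max = (1.10312e17)^(1/4) = 18224.5 m = 18.2 km

18.2 km


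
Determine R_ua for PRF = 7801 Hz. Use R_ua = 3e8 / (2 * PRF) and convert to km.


R_ua = 3e8 / (2 * 7801) = 19228.3 m = 19.2 km

19.2 km


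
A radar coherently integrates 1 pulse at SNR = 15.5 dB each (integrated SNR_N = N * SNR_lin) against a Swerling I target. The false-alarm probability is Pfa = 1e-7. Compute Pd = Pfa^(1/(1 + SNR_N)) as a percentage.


SNR_lin = 10^(15.5/10) = 35.48134
SNR_N = 1 * 35.48134 = 35.48134
1/(1 + SNR_N) = 1/36.48134 = 0.0274113
Pd = (1e-7)^0.0274113 = 0.64287
Pd = 64.3%

64.3%


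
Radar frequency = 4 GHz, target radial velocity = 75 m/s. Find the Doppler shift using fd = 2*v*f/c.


fd = 2 * 75 * 4000000000.0 / 3e8 = 2000.0 Hz

2000.0 Hz


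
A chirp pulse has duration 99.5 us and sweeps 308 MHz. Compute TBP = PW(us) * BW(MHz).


TBP = 99.5 * 308 = 30646.0

30646.0


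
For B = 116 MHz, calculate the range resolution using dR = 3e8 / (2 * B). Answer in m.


dR = 3e8 / (2 * 116000000.0) = 1.29 m

1.29 m


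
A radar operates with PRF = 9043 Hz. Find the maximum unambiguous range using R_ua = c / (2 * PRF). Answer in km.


R_ua = 3e8 / (2 * 9043) = 16587.4 m = 16.6 km

16.6 km


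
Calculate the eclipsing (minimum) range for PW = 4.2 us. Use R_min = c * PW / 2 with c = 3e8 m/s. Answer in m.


R_min = 3e8 * 4.2e-6 / 2 = 630.0 m

630.0 m


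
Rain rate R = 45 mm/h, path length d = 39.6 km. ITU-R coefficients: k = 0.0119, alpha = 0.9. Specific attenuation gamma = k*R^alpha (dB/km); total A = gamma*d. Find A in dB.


gamma = 0.0119 * 45^0.9 = 0.365964 dB/km
A = 0.365964 * 39.6 = 14.49 dB

14.49 dB


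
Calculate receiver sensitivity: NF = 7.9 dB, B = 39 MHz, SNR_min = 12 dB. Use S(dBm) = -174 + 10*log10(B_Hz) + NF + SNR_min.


10*log10(39000000.0) = 75.91
S = -174 + 75.91 + 7.9 + 12 = -78.2 dBm

-78.2 dBm


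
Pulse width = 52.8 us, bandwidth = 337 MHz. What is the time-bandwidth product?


TBP = 52.8 * 337 = 17793.6

17793.6


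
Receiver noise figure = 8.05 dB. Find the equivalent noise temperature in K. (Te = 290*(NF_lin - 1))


NF_lin = 10^(8.05/10) = 6.382635
Te = 290 * (6.382635 - 1) = 1561.0 K

1561.0 K


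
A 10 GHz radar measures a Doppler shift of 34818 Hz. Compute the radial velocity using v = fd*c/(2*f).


v = 34818 * 3e8 / (2 * 10000000000.0) = 522.3 m/s

522.3 m/s


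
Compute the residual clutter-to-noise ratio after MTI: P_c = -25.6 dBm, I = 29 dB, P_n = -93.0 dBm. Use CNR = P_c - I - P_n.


CNR = -25.6 - 29 - (-93.0) = 38.4 dB

38.4 dB


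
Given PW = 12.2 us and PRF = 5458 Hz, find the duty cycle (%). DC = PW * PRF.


DC = 12.2e-6 * 5458 * 100 = 6.66%

6.66%


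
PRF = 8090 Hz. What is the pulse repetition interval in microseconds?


PRI = 1/8090 = 0.0001236094 s = 123.6 us

123.6 us


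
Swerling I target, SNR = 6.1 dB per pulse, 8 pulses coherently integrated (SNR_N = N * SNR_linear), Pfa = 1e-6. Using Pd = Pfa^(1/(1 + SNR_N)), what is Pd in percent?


SNR_lin = 10^(6.1/10) = 4.0738
SNR_N = 8 * 4.0738 = 32.5904
1/(1 + SNR_N) = 1/33.5904 = 0.0297704
Pd = (1e-6)^0.0297704 = 0.66279
Pd = 66.3%

66.3%


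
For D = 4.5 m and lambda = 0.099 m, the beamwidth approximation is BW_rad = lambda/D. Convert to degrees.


BW_rad = 0.099 / 4.5 = 0.022
BW_deg = 1.26 degrees

1.26 degrees


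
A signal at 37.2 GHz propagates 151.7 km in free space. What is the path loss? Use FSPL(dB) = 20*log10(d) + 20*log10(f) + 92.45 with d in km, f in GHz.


20*log10(151.7) = 43.62
20*log10(37.2) = 31.41
FSPL = 167.5 dB

167.5 dB


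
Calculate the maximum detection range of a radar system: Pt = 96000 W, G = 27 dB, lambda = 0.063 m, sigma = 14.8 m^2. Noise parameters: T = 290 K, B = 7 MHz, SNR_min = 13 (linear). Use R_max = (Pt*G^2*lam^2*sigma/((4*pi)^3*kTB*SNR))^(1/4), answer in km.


G_lin = 10^(27/10) = 501.187234
R^4 = 96000 * 501.187234^2 * 0.063^2 * 14.8 / ((4*pi)^3 * 1.38e-23 * 290 * 7000000.0 * 13)
R^4 = 1.96004e18 m^4
R_max = (1.96004e18)^(1/4) = 37416.8 m = 37.4 km

37.4 km


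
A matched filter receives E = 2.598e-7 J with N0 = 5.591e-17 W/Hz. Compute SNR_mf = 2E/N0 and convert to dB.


SNR_lin = 2 * 2.598e-7 / 5.591e-17 = 9.294e9
SNR_dB = 10*log10(9.294e9) = 99.7 dB

99.7 dB


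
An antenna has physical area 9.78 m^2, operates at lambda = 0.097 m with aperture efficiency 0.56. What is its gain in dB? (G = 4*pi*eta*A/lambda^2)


G_linear = 4*pi*0.56*9.78/0.097^2 = 7314.65
G_dB = 10*log10(7314.65) = 38.6 dB

38.6 dB


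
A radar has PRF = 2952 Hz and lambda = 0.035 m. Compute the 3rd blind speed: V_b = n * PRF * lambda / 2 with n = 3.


V_blind = 3 * 2952 * 0.035 / 2 = 155.0 m/s

155.0 m/s


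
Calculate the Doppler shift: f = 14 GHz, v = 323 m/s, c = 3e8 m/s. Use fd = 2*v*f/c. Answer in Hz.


fd = 2 * 323 * 14000000000.0 / 3e8 = 30146.7 Hz

30146.7 Hz


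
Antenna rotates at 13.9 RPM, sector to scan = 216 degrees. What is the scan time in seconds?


t = 216 / (13.9 * 360) * 60 = 2.59 s

2.59 s


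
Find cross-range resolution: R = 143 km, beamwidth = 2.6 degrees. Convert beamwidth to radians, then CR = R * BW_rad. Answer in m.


BW_rad = 0.045378561
CR = 143000 * 0.045378561 = 6489.1 m

6489.1 m


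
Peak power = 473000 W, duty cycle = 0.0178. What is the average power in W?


P_avg = 473000 * 0.0178 = 8419.4 W

8419.4 W


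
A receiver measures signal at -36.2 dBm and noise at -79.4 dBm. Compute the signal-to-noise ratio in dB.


SNR = -36.2 - (-79.4) = 43.2 dB

43.2 dB


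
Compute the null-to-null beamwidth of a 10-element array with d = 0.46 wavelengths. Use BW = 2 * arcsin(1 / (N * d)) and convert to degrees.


1/(N*d) = 1/(10*0.46) = 0.217391
BW = 2*arcsin(0.217391) = 25.1 degrees

25.1 degrees


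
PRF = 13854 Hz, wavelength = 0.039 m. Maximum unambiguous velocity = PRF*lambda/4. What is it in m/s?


V_ua = 13854 * 0.039 / 4 = 135.1 m/s

135.1 m/s


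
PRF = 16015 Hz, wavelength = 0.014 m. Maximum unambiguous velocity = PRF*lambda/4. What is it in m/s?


V_ua = 16015 * 0.014 / 4 = 56.1 m/s

56.1 m/s


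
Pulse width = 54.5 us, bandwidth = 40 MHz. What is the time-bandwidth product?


TBP = 54.5 * 40 = 2180.0

2180.0


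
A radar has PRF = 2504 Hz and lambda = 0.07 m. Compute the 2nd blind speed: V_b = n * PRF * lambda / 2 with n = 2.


V_blind = 2 * 2504 * 0.07 / 2 = 175.3 m/s

175.3 m/s


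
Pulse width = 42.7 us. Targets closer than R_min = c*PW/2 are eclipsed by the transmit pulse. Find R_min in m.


R_min = 3e8 * 42.7e-6 / 2 = 6405.0 m

6405.0 m


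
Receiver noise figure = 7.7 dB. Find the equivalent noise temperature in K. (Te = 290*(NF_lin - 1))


NF_lin = 10^(7.7/10) = 5.888437
Te = 290 * (5.888437 - 1) = 1417.6 K

1417.6 K


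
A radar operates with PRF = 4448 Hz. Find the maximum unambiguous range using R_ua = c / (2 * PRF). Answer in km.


R_ua = 3e8 / (2 * 4448) = 33723.0 m = 33.7 km

33.7 km


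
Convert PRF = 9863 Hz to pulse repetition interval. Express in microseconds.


PRI = 1/9863 = 0.000101389 s = 101.4 us

101.4 us


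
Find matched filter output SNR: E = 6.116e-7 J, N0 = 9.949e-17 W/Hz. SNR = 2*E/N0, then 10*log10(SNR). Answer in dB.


SNR_lin = 2 * 6.116e-7 / 9.949e-17 = 1.229e10
SNR_dB = 10*log10(1.229e10) = 100.9 dB

100.9 dB


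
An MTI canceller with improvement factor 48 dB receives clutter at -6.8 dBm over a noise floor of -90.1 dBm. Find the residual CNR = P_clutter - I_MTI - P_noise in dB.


CNR = -6.8 - 48 - (-90.1) = 35.3 dB

35.3 dB


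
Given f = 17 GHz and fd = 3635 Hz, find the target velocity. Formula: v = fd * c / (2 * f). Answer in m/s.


v = 3635 * 3e8 / (2 * 17000000000.0) = 32.1 m/s

32.1 m/s


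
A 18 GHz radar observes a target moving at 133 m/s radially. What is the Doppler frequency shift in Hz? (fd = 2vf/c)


fd = 2 * 133 * 18000000000.0 / 3e8 = 15960.0 Hz

15960.0 Hz


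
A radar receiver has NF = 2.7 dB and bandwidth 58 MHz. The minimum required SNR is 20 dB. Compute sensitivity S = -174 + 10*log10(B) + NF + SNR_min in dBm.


10*log10(58000000.0) = 77.63
S = -174 + 77.63 + 2.7 + 20 = -73.7 dBm

-73.7 dBm


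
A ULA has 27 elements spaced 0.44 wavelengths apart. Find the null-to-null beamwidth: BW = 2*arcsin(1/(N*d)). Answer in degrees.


1/(N*d) = 1/(27*0.44) = 0.084175
BW = 2*arcsin(0.084175) = 9.7 degrees

9.7 degrees


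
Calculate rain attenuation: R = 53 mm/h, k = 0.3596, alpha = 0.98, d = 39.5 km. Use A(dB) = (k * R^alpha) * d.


gamma = 0.3596 * 53^0.98 = 17.603946 dB/km
A = 17.603946 * 39.5 = 695.36 dB

695.36 dB


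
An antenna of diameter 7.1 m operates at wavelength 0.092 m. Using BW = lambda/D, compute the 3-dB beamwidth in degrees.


BW_rad = 0.092 / 7.1 = 0.012958
BW_deg = 0.74 degrees

0.74 degrees


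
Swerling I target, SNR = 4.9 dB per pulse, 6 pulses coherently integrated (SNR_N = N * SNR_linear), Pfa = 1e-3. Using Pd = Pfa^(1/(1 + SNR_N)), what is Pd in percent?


SNR_lin = 10^(4.9/10) = 3.0903
SNR_N = 6 * 3.0903 = 18.5418
1/(1 + SNR_N) = 1/19.5418 = 0.0511724
Pd = (1e-3)^0.0511724 = 0.70224
Pd = 70.2%

70.2%


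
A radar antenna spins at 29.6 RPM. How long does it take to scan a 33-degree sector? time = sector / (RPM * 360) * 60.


t = 33 / (29.6 * 360) * 60 = 0.19 s

0.19 s


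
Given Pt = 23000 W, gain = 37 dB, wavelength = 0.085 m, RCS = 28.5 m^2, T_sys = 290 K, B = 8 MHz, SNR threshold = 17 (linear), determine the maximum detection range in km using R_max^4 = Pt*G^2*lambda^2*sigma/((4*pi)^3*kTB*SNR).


G_lin = 10^(37/10) = 5011.872336
R^4 = 23000 * 5011.872336^2 * 0.085^2 * 28.5 / ((4*pi)^3 * 1.38e-23 * 290 * 8000000.0 * 17)
R^4 = 1.10145e20 m^4
R_max = (1.10145e20)^(1/4) = 102445.1 m = 102.4 km

102.4 km


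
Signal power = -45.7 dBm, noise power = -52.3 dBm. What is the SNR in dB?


SNR = -45.7 - (-52.3) = 6.6 dB

6.6 dB


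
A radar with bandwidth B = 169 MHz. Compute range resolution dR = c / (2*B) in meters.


dR = 3e8 / (2 * 169000000.0) = 0.89 m

0.89 m


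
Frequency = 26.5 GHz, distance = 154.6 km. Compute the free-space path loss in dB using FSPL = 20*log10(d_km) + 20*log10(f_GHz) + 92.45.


20*log10(154.6) = 43.78
20*log10(26.5) = 28.46
FSPL = 164.7 dB

164.7 dB


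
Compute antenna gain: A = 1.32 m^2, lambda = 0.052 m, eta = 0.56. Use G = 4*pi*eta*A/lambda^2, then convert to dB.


G_linear = 4*pi*0.56*1.32/0.052^2 = 3435.3
G_dB = 10*log10(3435.3) = 35.4 dB

35.4 dB


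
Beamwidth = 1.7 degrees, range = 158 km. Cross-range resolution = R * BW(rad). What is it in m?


BW_rad = 0.029670597
CR = 158000 * 0.029670597 = 4688.0 m

4688.0 m


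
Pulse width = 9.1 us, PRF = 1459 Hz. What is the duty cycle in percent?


DC = 9.1e-6 * 1459 * 100 = 1.33%

1.33%


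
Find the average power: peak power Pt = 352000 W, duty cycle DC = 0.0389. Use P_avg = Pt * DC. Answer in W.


P_avg = 352000 * 0.0389 = 13692.8 W

13692.8 W


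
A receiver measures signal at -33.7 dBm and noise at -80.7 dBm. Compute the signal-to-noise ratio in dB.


SNR = -33.7 - (-80.7) = 47.0 dB

47.0 dB


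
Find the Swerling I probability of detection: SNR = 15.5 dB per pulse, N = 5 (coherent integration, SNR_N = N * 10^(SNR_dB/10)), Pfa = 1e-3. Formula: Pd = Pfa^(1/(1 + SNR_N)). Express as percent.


SNR_lin = 10^(15.5/10) = 35.48134
SNR_N = 5 * 35.48134 = 177.4067
1/(1 + SNR_N) = 1/178.4067 = 0.0056052
Pd = (1e-3)^0.0056052 = 0.96202
Pd = 96.2%

96.2%


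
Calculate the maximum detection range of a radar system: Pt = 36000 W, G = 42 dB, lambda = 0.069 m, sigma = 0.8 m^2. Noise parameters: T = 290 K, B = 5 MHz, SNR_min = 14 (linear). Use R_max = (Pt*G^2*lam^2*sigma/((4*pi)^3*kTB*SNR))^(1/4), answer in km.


G_lin = 10^(42/10) = 15848.931925
R^4 = 36000 * 15848.931925^2 * 0.069^2 * 0.8 / ((4*pi)^3 * 1.38e-23 * 290 * 5000000.0 * 14)
R^4 = 6.19564e19 m^4
R_max = (6.19564e19)^(1/4) = 88720.0 m = 88.7 km

88.7 km


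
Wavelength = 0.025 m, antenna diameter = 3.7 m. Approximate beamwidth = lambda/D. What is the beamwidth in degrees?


BW_rad = 0.025 / 3.7 = 0.006757
BW_deg = 0.39 degrees

0.39 degrees


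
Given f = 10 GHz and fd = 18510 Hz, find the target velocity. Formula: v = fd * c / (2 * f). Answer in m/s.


v = 18510 * 3e8 / (2 * 10000000000.0) = 277.7 m/s

277.7 m/s


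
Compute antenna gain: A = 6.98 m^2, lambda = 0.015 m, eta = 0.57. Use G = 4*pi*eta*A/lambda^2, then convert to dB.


G_linear = 4*pi*0.57*6.98/0.015^2 = 222206.94
G_dB = 10*log10(222206.94) = 53.5 dB

53.5 dB


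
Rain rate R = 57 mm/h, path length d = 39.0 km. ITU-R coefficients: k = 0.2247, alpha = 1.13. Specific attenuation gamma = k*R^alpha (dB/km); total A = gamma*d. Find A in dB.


gamma = 0.2247 * 57^1.13 = 21.66415 dB/km
A = 21.66415 * 39.0 = 844.9 dB

844.9 dB


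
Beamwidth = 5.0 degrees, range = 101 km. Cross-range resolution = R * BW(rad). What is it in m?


BW_rad = 0.087266463
CR = 101000 * 0.087266463 = 8813.9 m

8813.9 m


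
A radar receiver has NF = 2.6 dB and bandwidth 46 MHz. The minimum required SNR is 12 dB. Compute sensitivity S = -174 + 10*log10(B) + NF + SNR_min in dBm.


10*log10(46000000.0) = 76.63
S = -174 + 76.63 + 2.6 + 12 = -82.8 dBm

-82.8 dBm


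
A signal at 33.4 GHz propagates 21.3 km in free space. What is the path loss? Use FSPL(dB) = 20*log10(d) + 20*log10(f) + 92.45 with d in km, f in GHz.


20*log10(21.3) = 26.57
20*log10(33.4) = 30.47
FSPL = 149.5 dB

149.5 dB


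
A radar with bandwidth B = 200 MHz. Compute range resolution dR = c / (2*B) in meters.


dR = 3e8 / (2 * 200000000.0) = 0.75 m

0.75 m


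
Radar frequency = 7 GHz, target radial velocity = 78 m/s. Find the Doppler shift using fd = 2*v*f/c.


fd = 2 * 78 * 7000000000.0 / 3e8 = 3640.0 Hz

3640.0 Hz


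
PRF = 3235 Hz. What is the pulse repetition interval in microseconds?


PRI = 1/3235 = 0.000309119 s = 309.1 us

309.1 us


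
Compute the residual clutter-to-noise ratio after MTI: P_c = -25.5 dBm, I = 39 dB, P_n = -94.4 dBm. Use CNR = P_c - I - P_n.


CNR = -25.5 - 39 - (-94.4) = 29.9 dB

29.9 dB


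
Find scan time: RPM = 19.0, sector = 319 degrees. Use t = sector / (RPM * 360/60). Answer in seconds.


t = 319 / (19.0 * 360) * 60 = 2.8 s

2.8 s


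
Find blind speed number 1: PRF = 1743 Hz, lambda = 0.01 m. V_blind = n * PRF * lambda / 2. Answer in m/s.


V_blind = 1 * 1743 * 0.01 / 2 = 8.7 m/s

8.7 m/s


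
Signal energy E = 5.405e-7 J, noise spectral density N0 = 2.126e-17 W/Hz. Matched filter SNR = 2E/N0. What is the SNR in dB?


SNR_lin = 2 * 5.405e-7 / 2.126e-17 = 5.085e10
SNR_dB = 10*log10(5.085e10) = 107.1 dB

107.1 dB


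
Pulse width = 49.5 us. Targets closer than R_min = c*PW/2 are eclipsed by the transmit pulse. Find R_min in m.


R_min = 3e8 * 49.5e-6 / 2 = 7425.0 m

7425.0 m


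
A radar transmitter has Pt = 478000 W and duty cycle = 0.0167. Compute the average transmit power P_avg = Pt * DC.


P_avg = 478000 * 0.0167 = 7982.6 W

7982.6 W


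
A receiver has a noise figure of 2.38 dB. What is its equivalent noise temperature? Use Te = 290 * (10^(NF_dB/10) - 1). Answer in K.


NF_lin = 10^(2.38/10) = 1.729816
Te = 290 * (1.729816 - 1) = 211.6 K

211.6 K


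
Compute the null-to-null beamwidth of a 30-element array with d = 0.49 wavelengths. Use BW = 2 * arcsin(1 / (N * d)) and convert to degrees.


1/(N*d) = 1/(30*0.49) = 0.068027
BW = 2*arcsin(0.068027) = 7.8 degrees

7.8 degrees
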